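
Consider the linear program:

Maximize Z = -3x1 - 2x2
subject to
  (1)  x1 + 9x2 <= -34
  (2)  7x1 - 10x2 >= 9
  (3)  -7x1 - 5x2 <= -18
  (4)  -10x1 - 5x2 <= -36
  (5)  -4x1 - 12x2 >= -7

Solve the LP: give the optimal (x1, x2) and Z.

Feasible corners and Z = -3x1 - 2x2:
  (494/85, -376/85) → Z = -146/17
  (157/8, -143/24) → Z = -1127/24
  (6, -24/5) → Z = -42/5
The feasible region is unbounded (it extends along (3, -1), (5, -7)), but Z strictly decreases along every unbounded feasible direction, so there is no improving ray and the maximum is attained at a vertex.

x1 = 6, x2 = -24/5, maximum Z = -42/5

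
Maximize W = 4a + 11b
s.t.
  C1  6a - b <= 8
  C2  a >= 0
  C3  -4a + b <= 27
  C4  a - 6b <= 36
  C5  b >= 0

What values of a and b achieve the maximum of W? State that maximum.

a = 35/2, b = 97, maximum W = 1137

Feasible corners and W = 4a + 11b:
  (35/2, 97) → W = 1137
  (4/3, 0) → W = 16/3
  (0, 27) → W = 297
  (0, 0) → W = 0

The optimum lies where 6a - b = 8 and -4a + b = 27.
Solving simultaneously gives a = 35/2, b = 97.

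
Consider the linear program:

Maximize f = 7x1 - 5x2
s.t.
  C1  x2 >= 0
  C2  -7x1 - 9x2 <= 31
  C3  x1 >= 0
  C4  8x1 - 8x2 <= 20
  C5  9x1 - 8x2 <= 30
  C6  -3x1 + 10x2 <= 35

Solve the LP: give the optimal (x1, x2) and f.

x1 = 60/7, x2 = 85/14, maximum f = 415/14

Corner points and f = 7x1 - 5x2:
  (0, 0) → f = 0
  (5/2, 0) → f = 35/2
  (0, 7/2) → f = -35/2
  (60/7, 85/14) → f = 415/14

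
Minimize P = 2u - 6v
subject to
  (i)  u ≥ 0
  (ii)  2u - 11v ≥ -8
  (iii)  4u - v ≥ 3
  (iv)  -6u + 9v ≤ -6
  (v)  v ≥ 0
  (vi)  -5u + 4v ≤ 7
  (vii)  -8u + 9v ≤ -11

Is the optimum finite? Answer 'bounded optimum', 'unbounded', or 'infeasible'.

Vertices and P = 2u - 6v:
  (23/8, 5/4) → P = -7/4
  (5/2, 1) → P = -1
  (11/8, 0) → P = 11/4
The feasible region has finitely many vertices and no improving ray; the minimum is -7/4 at (23/8, 5/4).

bounded optimum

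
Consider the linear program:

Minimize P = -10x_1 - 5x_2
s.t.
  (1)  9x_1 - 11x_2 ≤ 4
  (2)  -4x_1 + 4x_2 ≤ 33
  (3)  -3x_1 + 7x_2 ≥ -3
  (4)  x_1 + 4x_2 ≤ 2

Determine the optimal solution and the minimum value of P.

Corner points and P = -10x_1 - 5x_2:
  (-1/6, -1/2) → P = 25/6
  (38/47, 14/47) → P = -450/47
  (-243/16, -111/16) → P = 2985/16
  (-31/5, 41/20) → P = 207/4

The binding constraints are 9x_1 - 11x_2 = 4 and x_1 + 4x_2 = 2.
Solving simultaneously gives x_1 = 38/47, x_2 = 14/47.

x_1 = 38/47, x_2 = 14/47, minimum P = -450/47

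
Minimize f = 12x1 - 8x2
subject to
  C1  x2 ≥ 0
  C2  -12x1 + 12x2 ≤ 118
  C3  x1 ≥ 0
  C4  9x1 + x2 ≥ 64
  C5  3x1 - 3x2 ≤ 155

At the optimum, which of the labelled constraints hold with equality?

C2 and C4

Extreme points and f = 12x1 - 8x2:
  (64/9, 0) → f = 256/3
  (155/3, 0) → f = 620
  (65/12, 61/4) → f = -57
The feasible region is unbounded (it extends along (1, 1)), but f strictly increases along every unbounded feasible direction, so there is no improving ray and the minimum is attained at a vertex.

The minimum is at (65/12, 61/4). Substituting into each constraint, equality holds for C2 and C4; the remaining constraints have slack.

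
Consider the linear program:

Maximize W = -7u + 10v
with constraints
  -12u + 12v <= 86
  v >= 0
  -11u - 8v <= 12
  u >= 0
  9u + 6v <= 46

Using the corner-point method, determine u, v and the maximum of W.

u = 1/5, v = 221/30, maximum W = 1084/15

Corner points and W = -7u + 10v:
  (0, 43/6) → W = 215/3
  (1/5, 221/30) → W = 1084/15
  (0, 0) → W = 0
  (46/9, 0) → W = -322/9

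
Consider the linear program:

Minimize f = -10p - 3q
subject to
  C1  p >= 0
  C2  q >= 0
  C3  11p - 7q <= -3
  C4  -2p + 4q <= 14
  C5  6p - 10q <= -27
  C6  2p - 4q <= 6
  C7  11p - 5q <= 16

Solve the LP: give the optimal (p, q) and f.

p = 43/15, q = 74/15, minimum f = -652/15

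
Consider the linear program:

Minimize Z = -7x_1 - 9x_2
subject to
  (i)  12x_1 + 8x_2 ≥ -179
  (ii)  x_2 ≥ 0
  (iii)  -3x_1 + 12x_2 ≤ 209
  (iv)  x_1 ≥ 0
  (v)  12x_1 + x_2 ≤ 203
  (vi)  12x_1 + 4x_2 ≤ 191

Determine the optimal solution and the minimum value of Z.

Feasible corners and Z = -7x_1 - 9x_2:
  (0, 0) → Z = 0
  (191/12, 0) → Z = -1337/12
  (0, 209/12) → Z = -627/4
  (28/3, 79/4) → Z = -2917/12

x_1 = 28/3, x_2 = 79/4, minimum Z = -2917/12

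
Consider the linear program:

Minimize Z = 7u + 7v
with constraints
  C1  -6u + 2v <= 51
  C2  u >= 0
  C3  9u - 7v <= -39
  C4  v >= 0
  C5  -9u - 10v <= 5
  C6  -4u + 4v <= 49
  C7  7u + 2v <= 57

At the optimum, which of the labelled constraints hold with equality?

C2 and C3

Extreme points and Z = 7u + 7v:
  (0, 39/7) → Z = 39
  (0, 49/4) → Z = 343/4
  (321/67, 786/67) → Z = 7749/67
  (65/18, 571/36) → Z = 4907/36

The minimum is at (0, 39/7). Substituting into each constraint, equality holds for C2 and C3; the remaining constraints have slack.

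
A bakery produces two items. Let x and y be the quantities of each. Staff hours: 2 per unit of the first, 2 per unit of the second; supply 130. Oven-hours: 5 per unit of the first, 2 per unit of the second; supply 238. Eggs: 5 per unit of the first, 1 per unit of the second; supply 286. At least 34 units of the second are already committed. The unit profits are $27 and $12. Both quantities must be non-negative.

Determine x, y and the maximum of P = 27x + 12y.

x = 31, y = 34, maximum P = 1245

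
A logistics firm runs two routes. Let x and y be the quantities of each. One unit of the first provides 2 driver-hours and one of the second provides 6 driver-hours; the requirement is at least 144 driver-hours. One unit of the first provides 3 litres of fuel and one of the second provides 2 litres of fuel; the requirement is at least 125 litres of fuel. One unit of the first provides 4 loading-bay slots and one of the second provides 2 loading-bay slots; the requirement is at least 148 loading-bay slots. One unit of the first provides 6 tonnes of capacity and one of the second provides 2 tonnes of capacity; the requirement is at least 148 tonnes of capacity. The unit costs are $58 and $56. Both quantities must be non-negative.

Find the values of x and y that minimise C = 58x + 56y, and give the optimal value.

x = 33, y = 13, minimum C = 2642

Corner points and C = 58x + 56y:
  (0, 74) → C = 4144
  (72, 0) → C = 4176
  (33, 13) → C = 2642
  (23, 28) → C = 2902
The feasible region is unbounded (it extends along (0, 1), (1, 0)), but C strictly increases along every unbounded feasible direction, so there is no improving ray and the minimum is attained at a vertex.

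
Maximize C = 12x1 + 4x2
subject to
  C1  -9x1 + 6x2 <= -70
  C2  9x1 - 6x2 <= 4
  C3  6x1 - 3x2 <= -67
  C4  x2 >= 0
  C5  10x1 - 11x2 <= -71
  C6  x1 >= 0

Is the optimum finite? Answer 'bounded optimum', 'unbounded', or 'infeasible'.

infeasible

Constraints -9x1 + 6x2 ≤ -70 and 9x1 - 6x2 ≤ 4 have parallel boundaries but demand opposite sides — no point can satisfy both, so the region is empty.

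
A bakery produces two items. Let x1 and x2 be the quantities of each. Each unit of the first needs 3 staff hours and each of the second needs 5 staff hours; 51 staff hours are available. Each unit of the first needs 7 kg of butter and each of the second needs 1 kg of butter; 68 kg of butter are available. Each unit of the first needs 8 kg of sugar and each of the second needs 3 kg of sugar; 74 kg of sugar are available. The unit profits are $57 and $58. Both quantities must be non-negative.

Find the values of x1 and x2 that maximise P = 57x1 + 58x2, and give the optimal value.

x1 = 7, x2 = 6, maximum P = 747

Corner points and P = 57x1 + 58x2:
  (0, 0) → P = 0
  (0, 51/5) → P = 2958/5
  (37/4, 0) → P = 2109/4
  (7, 6) → P = 747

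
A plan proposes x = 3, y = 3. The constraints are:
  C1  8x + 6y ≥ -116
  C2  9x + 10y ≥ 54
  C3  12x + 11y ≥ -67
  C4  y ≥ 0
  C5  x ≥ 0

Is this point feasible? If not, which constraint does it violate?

C1: 42 ≥ -116 ✓
C2: 57 ≥ 54 ✓
C3: 69 ≥ -67 ✓
C4: 3 ≥ 0 ✓
C5: 3 ≥ 0 ✓

feasible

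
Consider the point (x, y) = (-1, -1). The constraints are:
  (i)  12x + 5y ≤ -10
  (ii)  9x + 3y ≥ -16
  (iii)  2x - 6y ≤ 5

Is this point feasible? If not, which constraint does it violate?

feasible

(i): -17 ≤ -10 ✓
(ii): -12 ≥ -16 ✓
(iii): 4 ≤ 5 ✓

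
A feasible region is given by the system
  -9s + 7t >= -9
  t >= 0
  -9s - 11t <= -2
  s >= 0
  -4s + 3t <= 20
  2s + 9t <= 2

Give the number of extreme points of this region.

4

Of the 15 pairwise boundary intersections, those satisfying every inequality are:
  (1, 0)
  (2/9, 0)
  (0, 2/11)
  (0, 2/9)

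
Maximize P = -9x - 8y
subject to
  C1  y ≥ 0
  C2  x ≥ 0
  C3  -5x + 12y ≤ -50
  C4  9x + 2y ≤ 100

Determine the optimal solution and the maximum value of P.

Extreme points and P = -9x - 8y:
  (10, 0) → P = -90
  (100/9, 0) → P = -100
  (650/59, 25/59) → P = -6050/59

The binding constraints are y = 0 and -5x + 12y = -50.
Solving simultaneously gives x = 10, y = 0.

x = 10, y = 0, maximum P = -90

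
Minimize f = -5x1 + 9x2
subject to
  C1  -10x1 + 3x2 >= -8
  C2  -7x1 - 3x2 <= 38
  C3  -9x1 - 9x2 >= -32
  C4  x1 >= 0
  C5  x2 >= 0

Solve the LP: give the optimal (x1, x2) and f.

Feasible corners and f = -5x1 + 9x2:
  (56/39, 248/117) → f = 464/39
  (4/5, 0) → f = -4
  (0, 32/9) → f = 32
  (0, 0) → f = 0

x1 = 4/5, x2 = 0, minimum f = -4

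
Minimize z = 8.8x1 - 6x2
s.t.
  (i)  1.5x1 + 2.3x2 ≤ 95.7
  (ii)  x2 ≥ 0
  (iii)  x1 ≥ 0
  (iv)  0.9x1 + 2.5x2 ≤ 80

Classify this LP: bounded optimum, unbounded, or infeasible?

Corner points and z = 8.8x1 - 6x2:
  (63.8, 0) → z = 561.44
  (5525/168, 1129/56) → z = 14149/84
  (0, 0) → z = 0
  (0, 32) → z = -192
The feasible region has finitely many vertices and no improving ray; the minimum is -192 at (0, 32).

bounded optimum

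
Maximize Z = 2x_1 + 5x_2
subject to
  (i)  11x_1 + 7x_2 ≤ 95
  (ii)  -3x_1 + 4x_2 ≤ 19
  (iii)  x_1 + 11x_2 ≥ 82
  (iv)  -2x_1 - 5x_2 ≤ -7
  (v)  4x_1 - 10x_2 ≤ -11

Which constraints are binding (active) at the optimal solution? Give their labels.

(i) and (ii)

Extreme points and Z = 2x_1 + 5x_2:
  (19/5, 38/5) → Z = 228/5
  (157/38, 269/38) → Z = 1659/38
  (119/37, 265/37) → Z = 1563/37

The maximum is at (19/5, 38/5). Substituting into each constraint, equality holds for (i) and (ii); the remaining constraints have slack.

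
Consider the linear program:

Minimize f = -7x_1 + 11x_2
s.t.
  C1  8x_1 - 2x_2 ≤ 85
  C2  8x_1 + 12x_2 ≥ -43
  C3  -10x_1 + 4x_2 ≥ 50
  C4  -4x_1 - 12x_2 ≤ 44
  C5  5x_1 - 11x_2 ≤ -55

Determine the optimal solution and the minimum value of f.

x_1 = -11/3, x_2 = 10/3, minimum f = 187/3

Feasible corners and f = -7x_1 + 11x_2:
  (110/3, 625/6) → f = 5335/6
  (-1133/148, 225/148) → f = 5203/74
  (-11/3, 10/3) → f = 187/3
The feasible region is unbounded (it extends along (-3, 2), (1, 4)), but f strictly increases along every unbounded feasible direction, so there is no improving ray and the minimum is attained at a vertex.

The optimum lies where -10x_1 + 4x_2 = 50 and 5x_1 - 11x_2 = -55.
Solving simultaneously gives x_1 = -11/3, x_2 = 10/3.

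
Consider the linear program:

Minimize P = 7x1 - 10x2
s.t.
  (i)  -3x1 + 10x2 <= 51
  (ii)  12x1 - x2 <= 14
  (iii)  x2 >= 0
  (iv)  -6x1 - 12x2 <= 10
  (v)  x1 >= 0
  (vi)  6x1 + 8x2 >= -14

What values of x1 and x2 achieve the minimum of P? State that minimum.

Corner points and P = 7x1 - 10x2:
  (191/117, 218/39) → P = -5203/117
  (0, 51/10) → P = -51
  (7/6, 0) → P = 49/6
  (0, 0) → P = 0

The binding constraints are -3x1 + 10x2 = 51 and x1 = 0.
Solving simultaneously gives x1 = 0, x2 = 51/10.

x1 = 0, x2 = 51/10, minimum P = -51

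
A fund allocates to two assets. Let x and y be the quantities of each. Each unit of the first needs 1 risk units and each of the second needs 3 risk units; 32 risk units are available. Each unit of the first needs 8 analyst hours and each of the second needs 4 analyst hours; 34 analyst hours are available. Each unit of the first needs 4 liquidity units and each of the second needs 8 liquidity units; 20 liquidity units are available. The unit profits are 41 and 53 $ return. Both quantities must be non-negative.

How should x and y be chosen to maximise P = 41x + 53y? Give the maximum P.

x = 4, y = 1/2, maximum P = 381/2

Vertices and P = 41x + 53y:
  (0, 0) → P = 0
  (0, 5/2) → P = 265/2
  (17/4, 0) → P = 697/4
  (4, 1/2) → P = 381/2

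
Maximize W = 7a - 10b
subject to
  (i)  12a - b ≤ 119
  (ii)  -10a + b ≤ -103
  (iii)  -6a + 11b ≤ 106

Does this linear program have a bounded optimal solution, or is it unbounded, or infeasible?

unbounded

From the feasible point (8, -23), moving in the direction (-1, -12) keeps every constraint satisfied while W increases without bound.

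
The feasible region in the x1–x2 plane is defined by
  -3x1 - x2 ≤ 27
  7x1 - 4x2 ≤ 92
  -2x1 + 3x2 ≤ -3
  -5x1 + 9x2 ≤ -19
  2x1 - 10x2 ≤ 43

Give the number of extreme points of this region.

Pairwise boundary intersections that survive every other constraint:
  (752/43, 327/43)
  (374/31, -117/62)
  (-197/32, -177/32)

3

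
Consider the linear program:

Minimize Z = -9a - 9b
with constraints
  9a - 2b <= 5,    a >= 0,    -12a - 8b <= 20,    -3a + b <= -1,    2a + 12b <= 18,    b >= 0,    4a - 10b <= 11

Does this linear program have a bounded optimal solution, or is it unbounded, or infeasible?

Corner points and Z = -9a - 9b:
  (6/7, 19/14) → Z = -279/14
  (5/9, 0) → Z = -5
  (15/19, 26/19) → Z = -369/19
  (1/3, 0) → Z = -3
The feasible region has finitely many vertices and no improving ray; the minimum is -279/14 at (6/7, 19/14).

bounded optimum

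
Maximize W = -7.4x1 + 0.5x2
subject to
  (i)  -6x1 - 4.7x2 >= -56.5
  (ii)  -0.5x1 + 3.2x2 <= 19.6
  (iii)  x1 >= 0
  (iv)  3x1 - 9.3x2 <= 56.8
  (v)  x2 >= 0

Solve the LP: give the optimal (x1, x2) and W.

Vertices and W = -7.4x1 + 0.5x2:
  (8868/2155, 2917/431) → W = -583307/21550
  (113/12, 0) → W = -4181/60
  (0, 49/8) → W = 49/16
  (0, 0) → W = 0

At the optimal vertex, -0.5x1 + 3.2x2 = 19.6 and x1 = 0.
Solving simultaneously gives x1 = 0, x2 = 49/8.

x1 = 0, x2 = 6.125, maximum W = 3.0625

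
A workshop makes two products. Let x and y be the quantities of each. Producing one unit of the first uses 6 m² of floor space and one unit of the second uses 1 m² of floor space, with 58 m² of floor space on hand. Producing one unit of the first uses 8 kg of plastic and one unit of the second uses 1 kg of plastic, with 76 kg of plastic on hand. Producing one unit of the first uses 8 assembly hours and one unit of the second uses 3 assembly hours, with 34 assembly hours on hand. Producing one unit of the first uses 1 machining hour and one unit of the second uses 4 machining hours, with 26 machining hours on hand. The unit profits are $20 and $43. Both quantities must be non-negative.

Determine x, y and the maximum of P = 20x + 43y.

At the optimal vertex, 8x + 3y = 34 and x + 4y = 26.
Solving simultaneously gives x = 2, y = 6.

x = 2, y = 6, maximum P = 298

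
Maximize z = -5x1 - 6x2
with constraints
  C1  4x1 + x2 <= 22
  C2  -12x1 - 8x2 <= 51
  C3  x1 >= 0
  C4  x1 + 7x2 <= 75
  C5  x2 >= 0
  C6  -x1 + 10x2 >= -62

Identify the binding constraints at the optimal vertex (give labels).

C3 and C5

Corner points and z = -5x1 - 6x2:
  (79/27, 278/27) → z = -2063/27
  (11/2, 0) → z = -55/2
  (0, 75/7) → z = -450/7
  (0, 0) → z = 0

The maximum is at (0, 0). Substituting into each constraint, equality holds for C3 and C5; the remaining constraints have slack.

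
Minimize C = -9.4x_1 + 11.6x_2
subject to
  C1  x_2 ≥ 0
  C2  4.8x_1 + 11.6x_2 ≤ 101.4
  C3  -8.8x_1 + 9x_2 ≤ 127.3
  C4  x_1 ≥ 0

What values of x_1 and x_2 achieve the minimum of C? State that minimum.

Extreme points and C = -9.4x_1 + 11.6x_2:
  (169/8, 0) → C = -7943/40
  (0, 0) → C = 0
  (0, 507/58) → C = 507/5

x_1 = 21.125, x_2 = 0, minimum C = -198.575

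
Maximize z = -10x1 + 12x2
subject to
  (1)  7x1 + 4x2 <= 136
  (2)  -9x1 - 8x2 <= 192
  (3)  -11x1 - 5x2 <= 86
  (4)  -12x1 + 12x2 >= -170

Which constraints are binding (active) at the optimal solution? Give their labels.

Corner points and z = -10x1 + 12x2:
  (-1024/9, 2098/9) → z = 35416/9
  (578/33, 221/66) → z = -4454/33
  (-91/96, -1451/96) → z = -8251/48

The maximum is at (-1024/9, 2098/9). Substituting into each constraint, equality holds for (1) and (3); the remaining constraints have slack.

(1) and (3)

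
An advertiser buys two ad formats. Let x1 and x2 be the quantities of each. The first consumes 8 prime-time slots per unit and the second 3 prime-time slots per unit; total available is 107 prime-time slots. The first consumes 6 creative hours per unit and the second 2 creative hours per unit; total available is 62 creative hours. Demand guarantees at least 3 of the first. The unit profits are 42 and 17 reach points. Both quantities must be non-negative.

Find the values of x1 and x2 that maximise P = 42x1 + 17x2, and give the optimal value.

Corner points and P = 42x1 + 17x2:
  (31/3, 0) → P = 434
  (3, 0) → P = 126
  (3, 22) → P = 500

At the optimal vertex, 6x1 + 2x2 = 62 and x1 = 3.
Solving simultaneously gives x1 = 3, x2 = 22.

x1 = 3, x2 = 22, maximum P = 500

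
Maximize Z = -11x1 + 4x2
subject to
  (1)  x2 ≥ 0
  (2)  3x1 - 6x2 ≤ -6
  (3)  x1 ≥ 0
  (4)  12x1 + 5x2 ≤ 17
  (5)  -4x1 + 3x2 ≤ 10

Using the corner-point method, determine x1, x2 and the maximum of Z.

Vertices and Z = -11x1 + 4x2:
  (0, 1) → Z = 4
  (24/29, 41/29) → Z = -100/29
  (0, 10/3) → Z = 40/3
  (1/56, 47/14) → Z = 741/56

x1 = 0, x2 = 10/3, maximum Z = 40/3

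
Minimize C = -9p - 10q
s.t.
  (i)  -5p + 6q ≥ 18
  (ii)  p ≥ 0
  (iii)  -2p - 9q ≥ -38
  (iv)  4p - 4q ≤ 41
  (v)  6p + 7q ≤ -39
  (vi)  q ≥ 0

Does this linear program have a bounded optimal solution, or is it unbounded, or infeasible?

infeasible

The boundaries -5p + 6q = 18 and p = 0 meet at (0, 3), but that point violates 6p + 7q ≤ -39. Every candidate vertex is excluded by some other constraint, so the feasible region is empty.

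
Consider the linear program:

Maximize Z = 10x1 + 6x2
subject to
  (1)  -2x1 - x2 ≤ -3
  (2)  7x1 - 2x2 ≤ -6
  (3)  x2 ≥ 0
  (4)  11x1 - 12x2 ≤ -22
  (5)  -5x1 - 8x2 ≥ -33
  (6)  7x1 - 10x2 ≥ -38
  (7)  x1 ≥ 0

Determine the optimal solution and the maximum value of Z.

x1 = 3/11, x2 = 87/22, maximum Z = 291/11

Extreme points and Z = 10x1 + 6x2:
  (0, 3) → Z = 18
  (3/11, 87/22) → Z = 291/11
  (13/53, 421/106) → Z = 1393/53
  (0, 19/5) → Z = 114/5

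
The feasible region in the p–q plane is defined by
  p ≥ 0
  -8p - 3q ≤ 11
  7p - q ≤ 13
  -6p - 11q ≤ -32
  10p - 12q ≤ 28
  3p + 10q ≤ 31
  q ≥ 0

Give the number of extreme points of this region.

The feasible vertices (each the meet of two boundaries and inside every other half-plane) are:
  (0, 32/11)
  (0, 31/10)
  (175/83, 146/83)
  (161/73, 178/73)

4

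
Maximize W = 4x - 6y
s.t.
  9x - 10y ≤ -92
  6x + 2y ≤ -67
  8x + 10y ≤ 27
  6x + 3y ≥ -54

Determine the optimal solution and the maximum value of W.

Feasible corners and W = 4x - 6y:
  (-181/11, 349/22) → W = -161
  (-31/2, 13) → W = -140
  (-69/4, 33/2) → W = -168

The optimum lies where 6x + 2y = -67 and 6x + 3y = -54.
Solving simultaneously gives x = -31/2, y = 13.

x = -31/2, y = 13, maximum W = -140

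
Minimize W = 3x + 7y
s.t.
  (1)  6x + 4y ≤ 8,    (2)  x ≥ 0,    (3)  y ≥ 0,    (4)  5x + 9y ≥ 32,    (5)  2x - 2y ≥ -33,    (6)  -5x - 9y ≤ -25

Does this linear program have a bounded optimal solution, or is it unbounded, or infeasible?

The boundaries 6x + 4y = 8 and 5x + 9y = 32 meet at (-28/17, 76/17), but that point violates x ≥ 0. Every candidate vertex is excluded by some other constraint, so the feasible region is empty.

infeasible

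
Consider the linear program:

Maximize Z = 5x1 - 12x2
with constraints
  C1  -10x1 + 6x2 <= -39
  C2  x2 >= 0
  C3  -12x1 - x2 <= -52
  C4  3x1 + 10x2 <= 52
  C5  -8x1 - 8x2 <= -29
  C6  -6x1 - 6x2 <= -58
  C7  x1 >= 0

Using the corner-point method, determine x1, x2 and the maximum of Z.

x1 = 52/3, x2 = 0, maximum Z = 260/3

Corner points and Z = 5x1 - 12x2:
  (52/3, 0) → Z = 260/3
  (29/3, 0) → Z = 145/3
  (134/21, 23/7) → Z = -158/21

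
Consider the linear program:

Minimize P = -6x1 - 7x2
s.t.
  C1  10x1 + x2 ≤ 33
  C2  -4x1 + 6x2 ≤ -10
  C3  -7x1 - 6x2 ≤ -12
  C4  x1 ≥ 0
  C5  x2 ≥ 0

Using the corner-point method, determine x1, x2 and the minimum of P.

x1 = 13/4, x2 = 1/2, minimum P = -23

Vertices and P = -6x1 - 7x2:
  (13/4, 1/2) → P = -23
  (33/10, 0) → P = -99/5
  (5/2, 0) → P = -15

At the optimal vertex, 10x1 + x2 = 33 and -4x1 + 6x2 = -10.
Solving simultaneously gives x1 = 13/4, x2 = 1/2.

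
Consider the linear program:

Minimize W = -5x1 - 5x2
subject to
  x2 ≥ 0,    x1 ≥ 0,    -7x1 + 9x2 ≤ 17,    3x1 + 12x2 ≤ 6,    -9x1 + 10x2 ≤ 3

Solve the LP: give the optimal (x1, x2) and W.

x1 = 2, x2 = 0, minimum W = -10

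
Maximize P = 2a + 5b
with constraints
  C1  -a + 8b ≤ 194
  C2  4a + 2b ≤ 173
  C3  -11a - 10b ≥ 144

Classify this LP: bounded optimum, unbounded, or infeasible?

bounded optimum

Extreme points and P = 2a + 5b:
  (-1546/49, 995/49) → P = 269/7
  (1009/9, -2479/18) → P = -8359/18
The feasible region has finitely many vertices and no improving ray; the maximum is 269/7 at (-1546/49, 995/49).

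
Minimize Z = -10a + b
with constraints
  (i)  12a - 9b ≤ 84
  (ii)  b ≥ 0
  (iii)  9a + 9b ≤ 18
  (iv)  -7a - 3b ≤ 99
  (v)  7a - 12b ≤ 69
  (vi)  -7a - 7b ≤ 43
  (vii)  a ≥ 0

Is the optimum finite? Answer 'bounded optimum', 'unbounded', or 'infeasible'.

Vertices and Z = -10a + b:
  (2, 0) → Z = -20
  (0, 0) → Z = 0
  (0, 2) → Z = 2
The feasible region has finitely many vertices and no improving ray; the minimum is -20 at (2, 0).

bounded optimum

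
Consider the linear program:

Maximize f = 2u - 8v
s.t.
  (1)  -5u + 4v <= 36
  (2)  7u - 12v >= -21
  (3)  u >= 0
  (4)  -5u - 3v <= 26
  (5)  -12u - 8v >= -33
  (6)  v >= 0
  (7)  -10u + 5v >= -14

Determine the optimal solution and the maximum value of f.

Feasible corners and f = 2u - 8v:
  (0, 7/4) → f = -14
  (57/50, 483/200) → f = -426/25
  (0, 0) → f = 0
  (277/140, 81/70) → f = -53/10
  (7/5, 0) → f = 14/5

u = 7/5, v = 0, maximum f = 14/5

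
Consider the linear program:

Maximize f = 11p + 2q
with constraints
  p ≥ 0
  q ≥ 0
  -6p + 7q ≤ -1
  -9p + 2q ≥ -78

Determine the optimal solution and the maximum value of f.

p = 32/3, q = 9, maximum f = 406/3

Extreme points and f = 11p + 2q:
  (1/6, 0) → f = 11/6
  (26/3, 0) → f = 286/3
  (32/3, 9) → f = 406/3

At the optimal vertex, -6p + 7q = -1 and -9p + 2q = -78.
Solving simultaneously gives p = 32/3, q = 9.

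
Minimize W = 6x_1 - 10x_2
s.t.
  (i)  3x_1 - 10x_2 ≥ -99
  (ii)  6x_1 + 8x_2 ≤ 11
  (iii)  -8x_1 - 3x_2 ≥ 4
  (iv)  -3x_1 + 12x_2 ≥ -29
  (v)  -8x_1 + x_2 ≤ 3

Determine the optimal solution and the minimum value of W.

x_1 = -13/32, x_2 = -1/4, minimum W = 1/16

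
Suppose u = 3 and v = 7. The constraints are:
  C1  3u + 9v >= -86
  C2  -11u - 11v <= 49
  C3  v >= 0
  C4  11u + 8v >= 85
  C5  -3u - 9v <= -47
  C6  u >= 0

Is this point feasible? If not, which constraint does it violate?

C1: 72 ≥ -86 ✓
C2: -110 ≤ 49 ✓
C3: 7 ≥ 0 ✓
C4: 89 ≥ 85 ✓
C5: -72 ≤ -47 ✓
C6: 3 ≥ 0 ✓

feasible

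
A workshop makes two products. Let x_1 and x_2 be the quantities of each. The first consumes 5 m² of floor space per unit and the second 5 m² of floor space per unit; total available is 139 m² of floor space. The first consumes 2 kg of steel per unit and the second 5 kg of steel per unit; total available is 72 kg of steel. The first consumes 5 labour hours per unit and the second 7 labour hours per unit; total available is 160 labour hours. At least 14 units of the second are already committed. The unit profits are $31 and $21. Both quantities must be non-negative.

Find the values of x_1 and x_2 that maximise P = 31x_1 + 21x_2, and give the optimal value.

x_1 = 1, x_2 = 14, maximum P = 325

Feasible corners and P = 31x_1 + 21x_2:
  (0, 72/5) → P = 1512/5
  (0, 14) → P = 294
  (1, 14) → P = 325

At the optimal vertex, 2x_1 + 5x_2 = 72 and x_2 = 14.
Solving simultaneously gives x_1 = 1, x_2 = 14.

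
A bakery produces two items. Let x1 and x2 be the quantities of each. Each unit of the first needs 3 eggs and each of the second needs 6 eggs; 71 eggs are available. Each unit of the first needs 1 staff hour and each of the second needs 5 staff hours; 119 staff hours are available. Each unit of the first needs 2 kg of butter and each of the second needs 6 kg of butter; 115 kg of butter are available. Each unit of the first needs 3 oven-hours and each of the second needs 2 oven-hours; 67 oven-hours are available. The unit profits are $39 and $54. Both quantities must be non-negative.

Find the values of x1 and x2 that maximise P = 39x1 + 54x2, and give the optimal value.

x1 = 65/3, x2 = 1, maximum P = 899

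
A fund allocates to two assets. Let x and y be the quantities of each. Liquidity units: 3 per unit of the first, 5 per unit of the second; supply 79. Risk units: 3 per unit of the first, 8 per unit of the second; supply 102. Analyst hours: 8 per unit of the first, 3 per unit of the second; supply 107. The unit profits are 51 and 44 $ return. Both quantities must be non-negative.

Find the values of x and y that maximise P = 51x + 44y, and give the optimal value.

Vertices and P = 51x + 44y:
  (0, 0) → P = 0
  (0, 51/4) → P = 561
  (107/8, 0) → P = 5457/8
  (10, 9) → P = 906

The optimum lies where 3x + 8y = 102 and 8x + 3y = 107.
Solving simultaneously gives x = 10, y = 9.

x = 10, y = 9, maximum P = 906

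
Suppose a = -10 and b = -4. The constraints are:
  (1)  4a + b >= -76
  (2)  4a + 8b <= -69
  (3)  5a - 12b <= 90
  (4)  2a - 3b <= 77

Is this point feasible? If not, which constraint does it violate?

feasible

(1): -44 ≥ -76 ✓
(2): -72 ≤ -69 ✓
(3): -2 ≤ 90 ✓
(4): -8 ≤ 77 ✓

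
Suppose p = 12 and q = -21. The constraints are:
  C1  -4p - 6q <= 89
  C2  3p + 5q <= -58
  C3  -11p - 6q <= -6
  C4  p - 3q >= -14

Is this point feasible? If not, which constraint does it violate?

C1: 78 ≤ 89 ✓
C2: -69 ≤ -58 ✓
C3: -6 ≤ -6 ✓
C4: 75 ≥ -14 ✓

feasible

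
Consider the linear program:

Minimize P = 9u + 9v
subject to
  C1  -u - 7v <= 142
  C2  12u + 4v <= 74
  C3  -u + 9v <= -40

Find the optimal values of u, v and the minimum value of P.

u = -499/8, v = -91/8, minimum P = -2655/4

Corner points and P = 9u + 9v:
  (543/40, -889/40) → P = -1557/20
  (-499/8, -91/8) → P = -2655/4
  (59/8, -29/8) → P = 135/4

The optimum lies where -u - 7v = 142 and -u + 9v = -40.
Solving simultaneously gives u = -499/8, v = -91/8.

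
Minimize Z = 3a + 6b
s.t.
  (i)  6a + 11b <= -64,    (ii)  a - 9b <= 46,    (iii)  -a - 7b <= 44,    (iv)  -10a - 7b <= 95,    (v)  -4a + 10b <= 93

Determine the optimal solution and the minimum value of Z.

a = -17/3, b = -115/21, minimum Z = -349/7

Corner points and Z = 3a + 6b:
  (-14/13, -68/13) → Z = -450/13
  (-597/68, -35/34) → Z = -2211/68
  (-37/8, -45/8) → Z = -381/8
  (-17/3, -115/21) → Z = -349/7

The binding constraints are -a - 7b = 44 and -10a - 7b = 95.
Solving simultaneously gives a = -17/3, b = -115/21.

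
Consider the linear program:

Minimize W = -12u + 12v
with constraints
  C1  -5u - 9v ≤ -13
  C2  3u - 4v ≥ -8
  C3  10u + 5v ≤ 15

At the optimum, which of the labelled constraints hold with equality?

C1 and C3

Vertices and W = -12u + 12v:
  (-20/47, 79/47) → W = 1188/47
  (14/13, 11/13) → W = -36/13
  (4/11, 25/11) → W = 252/11

The minimum is at (14/13, 11/13). Substituting into each constraint, equality holds for C1 and C3; the remaining constraints have slack.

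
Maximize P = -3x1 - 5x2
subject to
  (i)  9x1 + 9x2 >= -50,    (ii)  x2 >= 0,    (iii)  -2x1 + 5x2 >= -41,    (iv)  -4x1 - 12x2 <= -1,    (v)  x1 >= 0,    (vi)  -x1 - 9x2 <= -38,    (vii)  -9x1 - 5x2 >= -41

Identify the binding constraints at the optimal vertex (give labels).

Vertices and P = -3x1 - 5x2:
  (0, 38/9) → P = -190/9
  (0, 41/5) → P = -41
  (179/76, 301/76) → P = -1021/38

The maximum is at (0, 38/9). Substituting into each constraint, equality holds for (v) and (vi); the remaining constraints have slack.

(v) and (vi)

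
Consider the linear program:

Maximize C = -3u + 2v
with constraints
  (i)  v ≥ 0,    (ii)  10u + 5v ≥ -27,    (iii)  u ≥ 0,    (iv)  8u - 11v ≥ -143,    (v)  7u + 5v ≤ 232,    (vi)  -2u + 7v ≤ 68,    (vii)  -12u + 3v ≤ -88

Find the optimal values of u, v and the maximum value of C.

Feasible corners and C = -3u + 2v:
  (232/7, 0) → C = -696/7
  (22/3, 0) → C = -22
  (1284/59, 940/59) → C = -1972/59
  (410/39, 496/39) → C = -238/39

The optimum lies where -2u + 7v = 68 and -12u + 3v = -88.
Solving simultaneously gives u = 410/39, v = 496/39.

u = 410/39, v = 496/39, maximum C = -238/39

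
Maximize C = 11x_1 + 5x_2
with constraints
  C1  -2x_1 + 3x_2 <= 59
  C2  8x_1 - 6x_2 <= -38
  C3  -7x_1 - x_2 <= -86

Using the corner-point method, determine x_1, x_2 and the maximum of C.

Extreme points and C = 11x_1 + 5x_2:
  (20, 33) → C = 385
  (199/23, 585/23) → C = 5114/23
  (239/25, 477/25) → C = 5014/25

x_1 = 20, x_2 = 33, maximum C = 385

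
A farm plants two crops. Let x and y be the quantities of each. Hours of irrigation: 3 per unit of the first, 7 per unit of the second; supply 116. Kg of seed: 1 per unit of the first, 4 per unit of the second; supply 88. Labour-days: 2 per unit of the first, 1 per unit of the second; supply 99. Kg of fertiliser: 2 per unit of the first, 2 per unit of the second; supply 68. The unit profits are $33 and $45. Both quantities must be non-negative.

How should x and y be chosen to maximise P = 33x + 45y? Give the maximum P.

x = 61/2, y = 7/2, maximum P = 1164

The binding constraints are 3x + 7y = 116 and 2x + 2y = 68.
Solving simultaneously gives x = 61/2, y = 7/2.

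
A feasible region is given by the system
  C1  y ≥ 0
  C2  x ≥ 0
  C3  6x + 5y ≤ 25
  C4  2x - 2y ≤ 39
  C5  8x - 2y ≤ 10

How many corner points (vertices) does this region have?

4

The feasible vertices (each the meet of two boundaries and inside every other half-plane) are:
  (0, 0)
  (5/4, 0)
  (0, 5)
  (25/13, 35/13)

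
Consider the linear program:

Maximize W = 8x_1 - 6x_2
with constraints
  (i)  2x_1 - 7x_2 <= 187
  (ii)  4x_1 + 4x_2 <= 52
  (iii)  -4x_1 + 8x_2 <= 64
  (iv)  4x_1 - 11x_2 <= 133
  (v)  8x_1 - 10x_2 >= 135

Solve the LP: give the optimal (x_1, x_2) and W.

Vertices and W = 8x_1 - 6x_2:
  (92/5, -27/5) → W = 898/5
  (265/18, -31/18) → W = 1153/9
  (155/48, -131/12) → W = 274/3

x_1 = 92/5, x_2 = -27/5, maximum W = 898/5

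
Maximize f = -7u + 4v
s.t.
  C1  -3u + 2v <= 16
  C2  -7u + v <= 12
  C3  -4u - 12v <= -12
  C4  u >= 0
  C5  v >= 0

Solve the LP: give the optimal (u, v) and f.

u = 0, v = 8, maximum f = 32

Extreme points and f = -7u + 4v:
  (0, 8) → f = 32
  (0, 1) → f = 4
  (3, 0) → f = -21
The feasible region is unbounded (it extends along (2, 3), (1, 0)), but f strictly decreases along every unbounded feasible direction, so there is no improving ray and the maximum is attained at a vertex.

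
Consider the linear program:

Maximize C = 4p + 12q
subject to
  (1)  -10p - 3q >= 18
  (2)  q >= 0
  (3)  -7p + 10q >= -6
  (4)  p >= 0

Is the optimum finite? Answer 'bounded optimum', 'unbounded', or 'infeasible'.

The boundaries -10p - 3q = 18 and q = 0 meet at (-9/5, 0), but that point violates p ≥ 0. Every candidate vertex is excluded by some other constraint, so the feasible region is empty.

infeasible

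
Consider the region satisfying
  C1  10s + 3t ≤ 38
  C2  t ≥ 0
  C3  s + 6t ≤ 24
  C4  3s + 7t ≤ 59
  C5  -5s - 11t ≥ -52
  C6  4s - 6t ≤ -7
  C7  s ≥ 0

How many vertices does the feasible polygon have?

5

Intersecting each pair of boundary lines and keeping only the points that satisfy every inequality leaves:
  (262/95, 66/19)
  (23/8, 37/12)
  (48/19, 68/19)
  (0, 4)
  (0, 7/6)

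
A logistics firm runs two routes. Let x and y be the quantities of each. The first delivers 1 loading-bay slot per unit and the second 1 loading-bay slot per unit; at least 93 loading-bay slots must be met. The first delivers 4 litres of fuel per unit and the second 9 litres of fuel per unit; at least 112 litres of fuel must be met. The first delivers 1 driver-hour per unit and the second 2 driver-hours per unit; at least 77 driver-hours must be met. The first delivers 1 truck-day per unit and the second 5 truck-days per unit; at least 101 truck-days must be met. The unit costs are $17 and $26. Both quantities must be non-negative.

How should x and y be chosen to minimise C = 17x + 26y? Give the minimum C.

x = 91, y = 2, minimum C = 1599

The feasible region is unbounded (it extends along (0, 1), (1, 0)), but C strictly increases along every unbounded feasible direction, so there is no improving ray and the minimum is attained at a vertex.

The optimum lies where x + y = 93 and x + 5y = 101.
Solving simultaneously gives x = 91, y = 2.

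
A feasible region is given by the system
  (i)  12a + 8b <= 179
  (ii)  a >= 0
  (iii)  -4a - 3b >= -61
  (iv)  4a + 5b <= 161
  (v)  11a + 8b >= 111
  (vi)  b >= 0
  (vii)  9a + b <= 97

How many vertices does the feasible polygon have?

The feasible vertices (each the meet of two boundaries and inside every other half-plane) are:
  (0, 61/3)
  (0, 111/8)
  (10, 7)
  (111/11, 0)
  (97/9, 0)

5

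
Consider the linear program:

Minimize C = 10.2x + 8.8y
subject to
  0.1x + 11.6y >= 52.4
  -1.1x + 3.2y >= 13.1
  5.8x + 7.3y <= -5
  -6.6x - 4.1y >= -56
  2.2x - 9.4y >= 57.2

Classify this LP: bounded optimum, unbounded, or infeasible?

The boundaries 0.1x + 11.6y = 52.4 and 5.8x + 7.3y = -5 meet at (-44052/6655, 30442/6655), but that point violates 2.2x - 9.4y ≥ 57.2. Every candidate vertex is excluded by some other constraint, so the feasible region is empty.

infeasible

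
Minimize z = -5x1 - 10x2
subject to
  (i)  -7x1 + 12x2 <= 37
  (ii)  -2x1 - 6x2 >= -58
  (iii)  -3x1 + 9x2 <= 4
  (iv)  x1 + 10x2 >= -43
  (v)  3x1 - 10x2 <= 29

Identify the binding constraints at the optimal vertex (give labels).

Feasible corners and z = -5x1 - 10x2:
  (-95/9, -83/27) → z = 2255/27
  (-443/41, -132/41) → z = 3535/41
  (83/6, 91/18) → z = -2155/18
  (377/19, 58/19) → z = -2465/19
  (-7/2, -79/20) → z = 57

The minimum is at (377/19, 58/19). Substituting into each constraint, equality holds for (ii) and (v); the remaining constraints have slack.

(ii) and (v)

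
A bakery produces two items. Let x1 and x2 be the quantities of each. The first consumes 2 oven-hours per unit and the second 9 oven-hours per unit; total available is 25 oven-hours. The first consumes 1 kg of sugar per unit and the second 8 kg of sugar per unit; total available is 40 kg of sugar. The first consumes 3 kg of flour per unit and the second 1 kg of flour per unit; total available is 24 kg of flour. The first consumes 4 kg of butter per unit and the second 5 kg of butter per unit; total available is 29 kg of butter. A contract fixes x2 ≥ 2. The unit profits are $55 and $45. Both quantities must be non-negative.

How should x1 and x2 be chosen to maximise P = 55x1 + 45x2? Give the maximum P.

Extreme points and P = 55x1 + 45x2:
  (0, 25/9) → P = 125
  (0, 2) → P = 90
  (7/2, 2) → P = 565/2

The optimum lies where 2x1 + 9x2 = 25 and x2 = 2.
Solving simultaneously gives x1 = 7/2, x2 = 2.

x1 = 7/2, x2 = 2, maximum P = 565/2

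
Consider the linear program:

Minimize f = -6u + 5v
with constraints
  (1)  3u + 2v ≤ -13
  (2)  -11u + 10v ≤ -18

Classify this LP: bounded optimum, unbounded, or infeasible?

unbounded

From the feasible point (-47/26, -197/52), moving in the direction (2, -3) keeps every constraint satisfied while f decreases without bound.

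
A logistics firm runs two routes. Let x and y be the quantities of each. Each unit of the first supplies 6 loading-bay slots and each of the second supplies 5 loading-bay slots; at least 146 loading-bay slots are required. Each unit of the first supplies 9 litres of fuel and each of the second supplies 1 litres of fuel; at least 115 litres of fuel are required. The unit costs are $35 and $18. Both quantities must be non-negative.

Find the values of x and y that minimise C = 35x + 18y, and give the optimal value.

x = 11, y = 16, minimum C = 673

Corner points and C = 35x + 18y:
  (0, 115) → C = 2070
  (73/3, 0) → C = 2555/3
  (11, 16) → C = 673
The feasible region is unbounded (it extends along (0, 1), (1, 0)), but C strictly increases along every unbounded feasible direction, so there is no improving ray and the minimum is attained at a vertex.

The binding constraints are 6x + 5y = 146 and 9x + y = 115.
Solving simultaneously gives x = 11, y = 16.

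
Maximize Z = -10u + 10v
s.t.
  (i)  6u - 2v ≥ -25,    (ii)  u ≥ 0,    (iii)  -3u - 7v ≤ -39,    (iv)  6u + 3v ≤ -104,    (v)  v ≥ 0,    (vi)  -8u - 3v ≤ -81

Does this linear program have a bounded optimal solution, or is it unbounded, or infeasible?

infeasible

The boundaries 6u - 2v = -25 and -8u - 3v = -81 meet at (87/34, 343/17), but that point violates 6u + 3v ≤ -104. Every candidate vertex is excluded by some other constraint, so the feasible region is empty.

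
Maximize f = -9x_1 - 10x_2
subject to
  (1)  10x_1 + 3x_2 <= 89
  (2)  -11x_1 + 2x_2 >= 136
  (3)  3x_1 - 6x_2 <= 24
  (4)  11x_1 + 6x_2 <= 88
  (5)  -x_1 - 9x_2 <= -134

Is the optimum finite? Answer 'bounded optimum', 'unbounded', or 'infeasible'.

From the feasible point (-80/11, 28), moving in the direction (-9, 1) keeps every constraint satisfied while f increases without bound.

unbounded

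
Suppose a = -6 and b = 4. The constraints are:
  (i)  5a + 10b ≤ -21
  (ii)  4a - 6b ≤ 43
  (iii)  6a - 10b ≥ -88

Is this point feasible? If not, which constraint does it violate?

not feasible — violates (i)

Constraint (i): 5a + 10b = 10, which is not ≤ -21. All other constraints are satisfied.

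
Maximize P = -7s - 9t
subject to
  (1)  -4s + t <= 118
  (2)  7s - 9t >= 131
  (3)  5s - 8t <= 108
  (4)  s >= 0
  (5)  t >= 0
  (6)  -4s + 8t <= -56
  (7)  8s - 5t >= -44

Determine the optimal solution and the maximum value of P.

Vertices and P = -7s - 9t:
  (131/7, 0) → P = -131
  (136/5, 33/5) → P = -1249/5
  (108/5, 0) → P = -756/5
  (52, 19) → P = -535

s = 131/7, t = 0, maximum P = -131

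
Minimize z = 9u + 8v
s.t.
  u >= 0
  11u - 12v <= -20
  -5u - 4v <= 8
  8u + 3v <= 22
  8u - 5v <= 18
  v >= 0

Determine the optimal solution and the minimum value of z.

Extreme points and z = 9u + 8v:
  (0, 5/3) → z = 40/3
  (0, 22/3) → z = 176/3
  (68/43, 134/43) → z = 1684/43

The optimum lies where u = 0 and 11u - 12v = -20.
Solving simultaneously gives u = 0, v = 5/3.

u = 0, v = 5/3, minimum z = 40/3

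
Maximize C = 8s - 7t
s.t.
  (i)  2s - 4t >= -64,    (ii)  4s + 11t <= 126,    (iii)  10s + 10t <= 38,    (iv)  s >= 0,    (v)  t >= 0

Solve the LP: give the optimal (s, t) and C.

s = 19/5, t = 0, maximum C = 152/5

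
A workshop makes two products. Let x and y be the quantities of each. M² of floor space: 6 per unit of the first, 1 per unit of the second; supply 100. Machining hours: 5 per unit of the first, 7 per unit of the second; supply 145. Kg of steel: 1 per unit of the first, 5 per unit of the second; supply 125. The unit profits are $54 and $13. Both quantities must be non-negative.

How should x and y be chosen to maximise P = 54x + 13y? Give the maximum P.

Corner points and P = 54x + 13y:
  (0, 0) → P = 0
  (0, 145/7) → P = 1885/7
  (50/3, 0) → P = 900
  (15, 10) → P = 940

x = 15, y = 10, maximum P = 940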